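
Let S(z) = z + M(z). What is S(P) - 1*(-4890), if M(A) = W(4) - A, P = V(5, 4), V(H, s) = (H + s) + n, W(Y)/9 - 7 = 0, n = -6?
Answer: 4953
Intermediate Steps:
W(Y) = 63 (W(Y) = 63 + 9*0 = 63 + 0 = 63)
V(H, s) = -6 + H + s (V(H, s) = (H + s) - 6 = -6 + H + s)
P = 3 (P = -6 + 5 + 4 = 3)
M(A) = 63 - A
S(z) = 63 (S(z) = z + (63 - z) = 63)
S(P) - 1*(-4890) = 63 - 1*(-4890) = 63 + 4890 = 4953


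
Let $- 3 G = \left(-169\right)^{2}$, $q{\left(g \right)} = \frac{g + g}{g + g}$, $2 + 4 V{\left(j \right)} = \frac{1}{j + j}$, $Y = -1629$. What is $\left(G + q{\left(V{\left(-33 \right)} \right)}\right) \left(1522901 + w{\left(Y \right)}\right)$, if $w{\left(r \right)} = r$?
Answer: $- \frac{43444485776}{3} \approx -1.4481 \cdot 10^{10}$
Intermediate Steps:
$V{\left(j \right)} = - \frac{1}{2} + \frac{1}{8 j}$ ($V{\left(j \right)} = - \frac{1}{2} + \frac{1}{4 \left(j + j\right)} = - \frac{1}{2} + \frac{1}{4 \cdot 2 j} = - \frac{1}{2} + \frac{\frac{1}{2} \frac{1}{j}}{4} = - \frac{1}{2} + \frac{1}{8 j}$)
$q{\left(g \right)} = 1$ ($q{\left(g \right)} = \frac{2 g}{2 g} = 2 g \frac{1}{2 g} = 1$)
$G = - \frac{28561}{3}$ ($G = - \frac{\left(-169\right)^{2}}{3} = \left(- \frac{1}{3}\right) 28561 = - \frac{28561}{3} \approx -9520.3$)
$\left(G + q{\left(V{\left(-33 \right)} \right)}\right) \left(1522901 + w{\left(Y \right)}\right) = \left(- \frac{28561}{3} + 1\right) \left(1522901 - 1629\right) = \left(- \frac{28558}{3}\right) 1521272 = - \frac{43444485776}{3}$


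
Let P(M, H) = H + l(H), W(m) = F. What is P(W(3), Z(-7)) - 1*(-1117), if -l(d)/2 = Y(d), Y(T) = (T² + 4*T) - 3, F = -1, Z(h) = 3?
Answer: 1084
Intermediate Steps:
Y(T) = -3 + T² + 4*T
l(d) = 6 - 8*d - 2*d² (l(d) = -2*(-3 + d² + 4*d) = 6 - 8*d - 2*d²)
W(m) = -1
P(M, H) = 6 - 7*H - 2*H² (P(M, H) = H + (6 - 8*H - 2*H²) = 6 - 7*H - 2*H²)
P(W(3), Z(-7)) - 1*(-1117) = (6 - 7*3 - 2*3²) - 1*(-1117) = (6 - 21 - 2*9) + 1117 = (6 - 21 - 18) + 1117 = -33 + 1117 = 1084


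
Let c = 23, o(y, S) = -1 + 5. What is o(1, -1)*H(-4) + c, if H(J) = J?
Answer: 7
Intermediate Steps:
o(y, S) = 4
o(1, -1)*H(-4) + c = 4*(-4) + 23 = -16 + 23 = 7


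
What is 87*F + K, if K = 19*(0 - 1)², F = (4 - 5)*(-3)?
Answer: 280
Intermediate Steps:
F = 3 (F = -1*(-3) = 3)
K = 19 (K = 19*(-1)² = 19*1 = 19)
87*F + K = 87*3 + 19 = 261 + 19 = 280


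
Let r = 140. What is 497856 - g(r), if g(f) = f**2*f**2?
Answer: -383662144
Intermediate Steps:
g(f) = f**4
497856 - g(r) = 497856 - 1*140**4 = 497856 - 1*384160000 = 497856 - 384160000 = -383662144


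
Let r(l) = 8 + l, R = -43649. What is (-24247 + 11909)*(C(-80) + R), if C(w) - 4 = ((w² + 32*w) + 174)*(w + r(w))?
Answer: 8066251274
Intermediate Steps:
C(w) = 4 + (8 + 2*w)*(174 + w² + 32*w) (C(w) = 4 + ((w² + 32*w) + 174)*(w + (8 + w)) = 4 + (174 + w² + 32*w)*(8 + 2*w) = 4 + (8 + 2*w)*(174 + w² + 32*w))
(-24247 + 11909)*(C(-80) + R) = (-24247 + 11909)*((1396 + 2*(-80)³ + 72*(-80)² + 604*(-80)) - 43649) = -12338*((1396 + 2*(-512000) + 72*6400 - 48320) - 43649) = -12338*((1396 - 1024000 + 460800 - 48320) - 43649) = -12338*(-610124 - 43649) = -12338*(-653773) = 8066251274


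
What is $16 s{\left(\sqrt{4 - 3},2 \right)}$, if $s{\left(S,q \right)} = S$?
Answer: $16$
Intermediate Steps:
$16 s{\left(\sqrt{4 - 3},2 \right)} = 16 \sqrt{4 - 3} = 16 \sqrt{1} = 16 \cdot 1 = 16$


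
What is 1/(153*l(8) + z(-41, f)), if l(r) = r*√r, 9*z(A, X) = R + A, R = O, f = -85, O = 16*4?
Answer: -207/970817519 + 198288*√2/970817519 ≈ 0.00028864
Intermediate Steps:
O = 64
R = 64
z(A, X) = 64/9 + A/9 (z(A, X) = (64 + A)/9 = 64/9 + A/9)
l(r) = r^(3/2)
1/(153*l(8) + z(-41, f)) = 1/(153*8^(3/2) + (64/9 + (⅑)*(-41))) = 1/(153*(16*√2) + (64/9 - 41/9)) = 1/(2448*√2 + 23/9) = 1/(23/9 + 2448*√2)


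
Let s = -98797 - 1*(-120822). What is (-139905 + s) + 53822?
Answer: -64058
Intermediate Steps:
s = 22025 (s = -98797 + 120822 = 22025)
(-139905 + s) + 53822 = (-139905 + 22025) + 53822 = -117880 + 53822 = -64058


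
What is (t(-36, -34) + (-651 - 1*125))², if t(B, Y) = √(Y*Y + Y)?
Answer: (776 - √1122)² ≈ 5.5131e+5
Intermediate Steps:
t(B, Y) = √(Y + Y²) (t(B, Y) = √(Y² + Y) = √(Y + Y²))
(t(-36, -34) + (-651 - 1*125))² = (√(-34*(1 - 34)) + (-651 - 1*125))² = (√(-34*(-33)) + (-651 - 125))² = (√1122 - 776)² = (-776 + √1122)²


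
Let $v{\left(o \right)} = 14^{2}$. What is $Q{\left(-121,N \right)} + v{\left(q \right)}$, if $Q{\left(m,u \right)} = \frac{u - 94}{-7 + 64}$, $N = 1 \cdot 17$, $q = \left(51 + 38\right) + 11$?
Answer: $\frac{11095}{57} \approx 194.65$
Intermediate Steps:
$q = 100$ ($q = 89 + 11 = 100$)
$v{\left(o \right)} = 196$
$N = 17$
$Q{\left(m,u \right)} = - \frac{94}{57} + \frac{u}{57}$ ($Q{\left(m,u \right)} = \frac{-94 + u}{57} = \left(-94 + u\right) \frac{1}{57} = - \frac{94}{57} + \frac{u}{57}$)
$Q{\left(-121,N \right)} + v{\left(q \right)} = \left(- \frac{94}{57} + \frac{1}{57} \cdot 17\right) + 196 = \left(- \frac{94}{57} + \frac{17}{57}\right) + 196 = - \frac{77}{57} + 196 = \frac{11095}{57}$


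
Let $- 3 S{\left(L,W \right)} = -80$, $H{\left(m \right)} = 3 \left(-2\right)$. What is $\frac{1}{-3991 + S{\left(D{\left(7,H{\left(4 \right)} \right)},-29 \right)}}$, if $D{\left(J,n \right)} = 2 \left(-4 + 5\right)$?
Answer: $- \frac{3}{11893} \approx -0.00025225$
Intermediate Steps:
$H{\left(m \right)} = -6$
$D{\left(J,n \right)} = 2$ ($D{\left(J,n \right)} = 2 \cdot 1 = 2$)
$S{\left(L,W \right)} = \frac{80}{3}$ ($S{\left(L,W \right)} = \left(- \frac{1}{3}\right) \left(-80\right) = \frac{80}{3}$)
$\frac{1}{-3991 + S{\left(D{\left(7,H{\left(4 \right)} \right)},-29 \right)}} = \frac{1}{-3991 + \frac{80}{3}} = \frac{1}{- \frac{11893}{3}} = - \frac{3}{11893}$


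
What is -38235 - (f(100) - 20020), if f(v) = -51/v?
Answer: -1821449/100 ≈ -18215.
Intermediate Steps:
-38235 - (f(100) - 20020) = -38235 - (-51/100 - 20020) = -38235 - 1*(-2002051/100) = -38235 + 2002051/100 = -1821449/100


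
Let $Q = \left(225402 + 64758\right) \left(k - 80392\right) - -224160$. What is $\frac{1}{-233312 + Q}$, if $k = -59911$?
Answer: $- \frac{1}{40710327632} \approx -2.4564 \cdot 10^{-11}$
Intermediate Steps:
$Q = -40710094320$ ($Q = \left(225402 + 64758\right) \left(-59911 - 80392\right) - -224160 = 290160 \left(-140303\right) + 224160 = -40710318480 + 224160 = -40710094320$)
$\frac{1}{-233312 + Q} = \frac{1}{-233312 - 40710094320} = \frac{1}{-40710327632} = - \frac{1}{40710327632}$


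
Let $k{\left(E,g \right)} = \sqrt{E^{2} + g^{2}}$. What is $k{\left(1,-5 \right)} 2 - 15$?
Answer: $-15 + 2 \sqrt{26} \approx -4.802$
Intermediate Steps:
$k{\left(1,-5 \right)} 2 - 15 = \sqrt{1^{2} + \left(-5\right)^{2}} \cdot 2 - 15 = \sqrt{1 + 25} \cdot 2 - 15 = \sqrt{26} \cdot 2 - 15 = 2 \sqrt{26} - 15 = -15 + 2 \sqrt{26}$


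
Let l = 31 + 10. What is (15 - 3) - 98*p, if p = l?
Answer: -4006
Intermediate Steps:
l = 41
p = 41
(15 - 3) - 98*p = (15 - 3) - 98*41 = 12 - 4018 = -4006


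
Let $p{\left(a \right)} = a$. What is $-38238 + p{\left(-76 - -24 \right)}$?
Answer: $-38290$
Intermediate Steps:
$-38238 + p{\left(-76 - -24 \right)} = -38238 - 52 = -38290$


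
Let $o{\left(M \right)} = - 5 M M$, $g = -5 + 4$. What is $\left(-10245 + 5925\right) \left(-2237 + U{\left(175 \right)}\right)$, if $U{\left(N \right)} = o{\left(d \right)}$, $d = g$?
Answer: $9685440$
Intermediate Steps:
$g = -1$
$d = -1$
$o{\left(M \right)} = - 5 M^{2}$
$U{\left(N \right)} = -5$ ($U{\left(N \right)} = - 5 \left(-1\right)^{2} = \left(-5\right) 1 = -5$)
$\left(-10245 + 5925\right) \left(-2237 + U{\left(175 \right)}\right) = \left(-10245 + 5925\right) \left(-2237 - 5\right) = \left(-4320\right) \left(-2242\right) = 9685440$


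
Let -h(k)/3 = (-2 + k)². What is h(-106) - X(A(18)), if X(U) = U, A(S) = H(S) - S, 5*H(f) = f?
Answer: -174888/5 ≈ -34978.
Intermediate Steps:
H(f) = f/5
h(k) = -3*(-2 + k)²
A(S) = -4*S/5 (A(S) = S/5 - S = -4*S/5)
h(-106) - X(A(18)) = -3*(-2 - 106)² - (-4)*18/5 = -3*(-108)² - 1*(-72/5) = -3*11664 + 72/5 = -34992 + 72/5 = -174888/5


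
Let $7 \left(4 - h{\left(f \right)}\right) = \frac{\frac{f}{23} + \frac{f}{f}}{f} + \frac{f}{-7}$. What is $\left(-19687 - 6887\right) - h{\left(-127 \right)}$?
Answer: $- \frac{3803710867}{143129} \approx -26575.0$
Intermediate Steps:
$h{\left(f \right)} = 4 + \frac{f}{49} - \frac{1 + \frac{f}{23}}{7 f}$ ($h{\left(f \right)} = 4 - \frac{\frac{\frac{f}{23} + \frac{f}{f}}{f} + \frac{f}{-7}}{7} = 4 - \frac{\frac{f \frac{1}{23} + 1}{f} + f \left(- \frac{1}{7}\right)}{7} = 4 - \frac{\frac{\frac{f}{23} + 1}{f} - \frac{f}{7}}{7} = 4 - \frac{\frac{1 + \frac{f}{23}}{f} - \frac{f}{7}}{7} = 4 - \frac{- \frac{f}{7} + \frac{1 + \frac{f}{23}}{f}}{7} = 4 + \left(\frac{f}{49} - \frac{1 + \frac{f}{23}}{7 f}\right) = 4 + \frac{f}{49} - \frac{1 + \frac{f}{23}}{7 f}$)
$\left(-19687 - 6887\right) - h{\left(-127 \right)} = \left(-19687 - 6887\right) - \frac{-161 - 127 \left(4501 + 23 \left(-127\right)\right)}{1127 \left(-127\right)} = \left(-19687 - 6887\right) - \frac{1}{1127} \left(- \frac{1}{127}\right) \left(-161 - 127 \left(4501 - 2921\right)\right) = -26574 - \frac{1}{1127} \left(- \frac{1}{127}\right) \left(-161 - 200660\right) = -26574 - \frac{1}{1127} \left(- \frac{1}{127}\right) \left(-200821\right) = -26574 - \frac{200821}{143129} = - \frac{3803710867}{143129}$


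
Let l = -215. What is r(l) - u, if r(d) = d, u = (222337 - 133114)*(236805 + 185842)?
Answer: -37709833496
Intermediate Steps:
u = 37709833281 (u = 89223*422647 = 37709833281)
r(l) - u = -215 - 1*37709833281 = -215 - 37709833281 = -37709833496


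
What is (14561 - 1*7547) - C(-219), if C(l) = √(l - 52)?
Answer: 7014 - I*√271 ≈ 7014.0 - 16.462*I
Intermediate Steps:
C(l) = √(-52 + l)
(14561 - 1*7547) - C(-219) = (14561 - 1*7547) - √(-52 - 219) = (14561 - 7547) - √(-271) = 7014 - I*√271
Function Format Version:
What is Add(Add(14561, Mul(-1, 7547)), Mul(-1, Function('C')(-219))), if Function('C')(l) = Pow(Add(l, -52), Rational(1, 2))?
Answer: Add(7014, Mul(-1, I, Pow(271, Rational(1, 2)))) ≈ Add(7014.0, Mul(-16.462, I))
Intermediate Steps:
Function('C')(l) = Pow(Add(-52, l), Rational(1, 2))
Add(Add(14561, Mul(-1, 7547)), Mul(-1, Function('C')(-219))) = Add(Add(14561, Mul(-1, 7547)), Mul(-1, Pow(Add(-52, -219), Rational(1, 2)))) = Add(Add(14561, -7547), Mul(-1, Pow(-271, Rational(1, 2)))) = Add(7014, Mul(-1, Mul(I, Pow(271, Rational(1, 2))))) = Add(7014, Mul(-1, I, Pow(271, Rational(1, 2))))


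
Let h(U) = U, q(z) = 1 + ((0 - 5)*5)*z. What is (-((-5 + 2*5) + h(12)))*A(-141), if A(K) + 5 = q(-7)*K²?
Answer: -59483867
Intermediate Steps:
q(z) = 1 - 25*z (q(z) = 1 + (-5*5)*z = 1 - 25*z)
A(K) = -5 + 176*K² (A(K) = -5 + (1 - 25*(-7))*K² = -5 + (1 + 175)*K² = -5 + 176*K²)
(-((-5 + 2*5) + h(12)))*A(-141) = (-((-5 + 2*5) + 12))*(-5 + 176*(-141)²) = (-((-5 + 10) + 12))*(-5 + 176*19881) = (-(5 + 12))*(-5 + 3499056) = -1*17*3499051 = -17*3499051 = -59483867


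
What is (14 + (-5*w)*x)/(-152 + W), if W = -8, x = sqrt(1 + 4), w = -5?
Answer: -7/80 - 5*sqrt(5)/32 ≈ -0.43689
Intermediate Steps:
x = sqrt(5) ≈ 2.2361
(14 + (-5*w)*x)/(-152 + W) = (14 + (-5*(-5))*sqrt(5))/(-152 - 8) = (14 + 25*sqrt(5))/(-160) = (14 + 25*sqrt(5))*(-1/160) = -7/80 - 5*sqrt(5)/32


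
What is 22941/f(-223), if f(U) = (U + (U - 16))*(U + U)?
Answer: 7647/68684 ≈ 0.11134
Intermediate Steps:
f(U) = 2*U*(-16 + 2*U) (f(U) = (U + (-16 + U))*(2*U) = (-16 + 2*U)*(2*U) = 2*U*(-16 + 2*U))
22941/f(-223) = 22941/((4*(-223)*(-8 - 223))) = 22941/((4*(-223)*(-231))) = 22941/206052 = 22941*(1/206052) = 7647/68684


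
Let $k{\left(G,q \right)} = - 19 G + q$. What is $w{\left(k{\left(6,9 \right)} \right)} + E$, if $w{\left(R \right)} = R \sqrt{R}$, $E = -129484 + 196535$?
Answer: $67051 - 105 i \sqrt{105} \approx 67051.0 - 1075.9 i$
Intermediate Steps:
$k{\left(G,q \right)} = q - 19 G$
$E = 67051$
$w{\left(R \right)} = R^{\frac{3}{2}}$
$w{\left(k{\left(6,9 \right)} \right)} + E = \left(9 - 114\right)^{\frac{3}{2}} + 67051 = \left(-105\right)^{\frac{3}{2}} + 67051 = - 105 i \sqrt{105} + 67051 = 67051 - 105 i \sqrt{105}$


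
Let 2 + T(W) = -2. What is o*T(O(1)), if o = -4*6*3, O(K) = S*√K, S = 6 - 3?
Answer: 288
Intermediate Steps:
S = 3
O(K) = 3*√K
o = -72 (o = -24*3 = -72)
T(W) = -4 (T(W) = -2 - 2 = -4)
o*T(O(1)) = -72*(-4) = 288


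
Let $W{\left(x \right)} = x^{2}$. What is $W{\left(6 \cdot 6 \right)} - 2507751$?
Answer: $-2506455$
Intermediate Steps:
$W{\left(6 \cdot 6 \right)} - 2507751 = \left(6 \cdot 6\right)^{2} - 2507751 = 36^{2} - 2507751 = 1296 - 2507751 = -2506455$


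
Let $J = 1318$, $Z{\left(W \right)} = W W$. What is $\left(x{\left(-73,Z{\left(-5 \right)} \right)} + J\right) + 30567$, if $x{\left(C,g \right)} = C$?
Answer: $31812$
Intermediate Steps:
$Z{\left(W \right)} = W^{2}$
$\left(x{\left(-73,Z{\left(-5 \right)} \right)} + J\right) + 30567 = \left(-73 + 1318\right) + 30567 = 1245 + 30567 = 31812$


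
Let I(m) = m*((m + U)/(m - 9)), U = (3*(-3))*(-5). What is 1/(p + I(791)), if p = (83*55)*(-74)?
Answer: -391/131753072 ≈ -2.9677e-6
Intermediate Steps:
U = 45 (U = -9*(-5) = 45)
p = -337810 (p = 4565*(-74) = -337810)
I(m) = m*(45 + m)/(-9 + m) (I(m) = m*((m + 45)/(m - 9)) = m*((45 + m)/(-9 + m)) = m*(45 + m)/(-9 + m))
1/(p + I(791)) = 1/(-337810 + 791*(45 + 791)/(-9 + 791)) = 1/(-337810 + 791*836/782) = 1/(-337810 + 791*(1/782)*836) = 1/(-337810 + 330638/391) = 1/(-131753072/391) = -391/131753072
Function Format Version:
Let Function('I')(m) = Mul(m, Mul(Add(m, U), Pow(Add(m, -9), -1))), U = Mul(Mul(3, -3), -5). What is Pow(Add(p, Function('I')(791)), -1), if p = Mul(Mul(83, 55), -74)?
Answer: Rational(-391, 131753072) ≈ -2.9677e-6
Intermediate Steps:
U = 45 (U = Mul(-9, -5) = 45)
p = -337810 (p = Mul(4565, -74) = -337810)
Function('I')(m) = Mul(m, Pow(Add(-9, m), -1), Add(45, m)) (Function('I')(m) = Mul(m, Mul(Add(m, 45), Pow(Add(m, -9), -1))) = Mul(m, Mul(Add(45, m), Pow(Add(-9, m), -1))) = Mul(m, Mul(Pow(Add(-9, m), -1), Add(45, m))) = Mul(m, Pow(Add(-9, m), -1), Add(45, m)))
Pow(Add(p, Function('I')(791)), -1) = Pow(Add(-337810, Mul(791, Pow(Add(-9, 791), -1), Add(45, 791))), -1) = Pow(Add(-337810, Mul(791, Pow(782, -1), 836)), -1) = Pow(Add(-337810, Mul(791, Rational(1, 782), 836)), -1) = Pow(Add(-337810, Rational(330638, 391)), -1) = Pow(Rational(-131753072, 391), -1) = Rational(-391, 131753072)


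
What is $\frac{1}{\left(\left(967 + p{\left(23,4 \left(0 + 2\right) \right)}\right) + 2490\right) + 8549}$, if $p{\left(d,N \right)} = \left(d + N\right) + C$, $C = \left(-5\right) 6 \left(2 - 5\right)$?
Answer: $\frac{1}{12127} \approx 8.2461 \cdot 10^{-5}$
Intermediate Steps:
$C = 90$ ($C = \left(-30\right) \left(-3\right) = 90$)
$p{\left(d,N \right)} = 90 + N + d$ ($p{\left(d,N \right)} = \left(d + N\right) + 90 = \left(N + d\right) + 90 = 90 + N + d$)
$\frac{1}{\left(\left(967 + p{\left(23,4 \left(0 + 2\right) \right)}\right) + 2490\right) + 8549} = \frac{1}{\left(\left(967 + \left(90 + 4 \left(0 + 2\right) + 23\right)\right) + 2490\right) + 8549} = \frac{1}{\left(\left(967 + \left(90 + 4 \cdot 2 + 23\right)\right) + 2490\right) + 8549} = \frac{1}{\left(\left(967 + \left(90 + 8 + 23\right)\right) + 2490\right) + 8549} = \frac{1}{\left(\left(967 + 121\right) + 2490\right) + 8549} = \frac{1}{\left(1088 + 2490\right) + 8549} = \frac{1}{3578 + 8549} = \frac{1}{12127}$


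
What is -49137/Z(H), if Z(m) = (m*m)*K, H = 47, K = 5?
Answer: -49137/11045 ≈ -4.4488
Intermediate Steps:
Z(m) = 5*m² (Z(m) = (m*m)*5 = m²*5 = 5*m²)
-49137/Z(H) = -49137/(5*47²) = -49137/(5*2209) = -49137/11045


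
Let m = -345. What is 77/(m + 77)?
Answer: -77/268 ≈ -0.28731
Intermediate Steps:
77/(m + 77) = 77/(-345 + 77) = 77/(-268) = -1/268*77 = -77/268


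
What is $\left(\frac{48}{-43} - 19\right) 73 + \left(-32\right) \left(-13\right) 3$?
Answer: $- \frac{9481}{43} \approx -220.49$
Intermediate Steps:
$\left(\frac{48}{-43} - 19\right) 73 + \left(-32\right) \left(-13\right) 3 = \left(48 \left(- \frac{1}{43}\right) - 19\right) 73 + 416 \cdot 3 = \left(- \frac{48}{43} - 19\right) 73 + 1248 = \left(- \frac{865}{43}\right) 73 + 1248 = - \frac{63145}{43} + 1248 = - \frac{9481}{43}$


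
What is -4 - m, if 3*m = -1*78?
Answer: 22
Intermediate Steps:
m = -26 (m = (-1*78)/3 = (⅓)*(-78) = -26)
-4 - m = -4 - 1*(-26) = -4 + 26 = 22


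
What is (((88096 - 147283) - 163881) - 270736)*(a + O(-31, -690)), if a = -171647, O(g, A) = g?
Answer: 84775283112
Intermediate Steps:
(((88096 - 147283) - 163881) - 270736)*(a + O(-31, -690)) = (((88096 - 147283) - 163881) - 270736)*(-171647 - 31) = ((-59187 - 163881) - 270736)*(-171678) = (-223068 - 270736)*(-171678) = -493804*(-171678) = 84775283112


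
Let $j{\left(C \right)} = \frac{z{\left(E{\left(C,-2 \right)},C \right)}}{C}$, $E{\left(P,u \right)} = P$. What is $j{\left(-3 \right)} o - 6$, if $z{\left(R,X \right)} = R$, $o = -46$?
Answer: $-52$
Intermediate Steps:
$j{\left(C \right)} = 1$ ($j{\left(C \right)} = \frac{C}{C} = 1$)
$j{\left(-3 \right)} o - 6 = 1 \left(-46\right) - 6 = -46 - 6 = -52$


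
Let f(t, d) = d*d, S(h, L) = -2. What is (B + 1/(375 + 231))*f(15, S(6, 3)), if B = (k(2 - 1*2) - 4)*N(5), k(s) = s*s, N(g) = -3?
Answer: 14546/303 ≈ 48.007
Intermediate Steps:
k(s) = s²
f(t, d) = d²
B = 12 (B = ((2 - 1*2)² - 4)*(-3) = ((2 - 2)² - 4)*(-3) = (0² - 4)*(-3) = (0 - 4)*(-3) = -4*(-3) = 12)
(B + 1/(375 + 231))*f(15, S(6, 3)) = (12 + 1/(375 + 231))*(-2)² = (12 + 1/606)*4 = (7273/606)*4 = 14546/303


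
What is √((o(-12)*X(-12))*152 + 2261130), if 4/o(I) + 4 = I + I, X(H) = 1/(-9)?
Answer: √997159394/21 ≈ 1503.7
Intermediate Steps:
X(H) = -⅑
o(I) = 4/(-4 + 2*I) (o(I) = 4/(-4 + (I + I)) = 4/(-4 + 2*I))
√((o(-12)*X(-12))*152 + 2261130) = √(((2/(-2 - 12))*(-⅑))*152 + 2261130) = √(((2/(-14))*(-⅑))*152 + 2261130) = √(((2*(-1/14))*(-⅑))*152 + 2261130) = √(-⅐*(-⅑)*152 + 2261130) = √((1/63)*152 + 2261130) = √(152/63 + 2261130) = √(142451342/63) = √997159394/21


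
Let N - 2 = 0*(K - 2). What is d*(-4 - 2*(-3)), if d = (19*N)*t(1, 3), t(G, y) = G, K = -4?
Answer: 76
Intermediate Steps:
N = 2 (N = 2 + 0*(-4 - 2) = 2 + 0*(-6) = 2 + 0 = 2)
d = 38 (d = (19*2)*1 = 38*1 = 38)
d*(-4 - 2*(-3)) = 38*(-4 - 2*(-3)) = 38*(-4 + 6) = 38*2 = 76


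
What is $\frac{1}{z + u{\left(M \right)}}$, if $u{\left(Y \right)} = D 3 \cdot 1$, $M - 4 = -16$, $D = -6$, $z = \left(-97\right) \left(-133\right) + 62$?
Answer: $\frac{1}{12945} \approx 7.725 \cdot 10^{-5}$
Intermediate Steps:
$z = 12963$ ($z = 12901 + 62 = 12963$)
$M = -12$ ($M = 4 - 16 = -12$)
$u{\left(Y \right)} = -18$ ($u{\left(Y \right)} = \left(-6\right) 3 \cdot 1 = \left(-18\right) 1 = -18$)
$\frac{1}{z + u{\left(M \right)}} = \frac{1}{12963 - 18} = \frac{1}{12945}$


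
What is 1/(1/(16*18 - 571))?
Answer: -283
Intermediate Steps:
1/(1/(16*18 - 571)) = 1/(1/(288 - 571)) = 1/(1/(-283)) = 1/(-1/283) = -283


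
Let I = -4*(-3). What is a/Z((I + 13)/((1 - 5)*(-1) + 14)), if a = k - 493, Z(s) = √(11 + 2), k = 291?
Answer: -202*√13/13 ≈ -56.025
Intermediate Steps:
I = 12
Z(s) = √13
a = -202 (a = 291 - 493 = -202)
a/Z((I + 13)/((1 - 5)*(-1) + 14)) = -202*√13/13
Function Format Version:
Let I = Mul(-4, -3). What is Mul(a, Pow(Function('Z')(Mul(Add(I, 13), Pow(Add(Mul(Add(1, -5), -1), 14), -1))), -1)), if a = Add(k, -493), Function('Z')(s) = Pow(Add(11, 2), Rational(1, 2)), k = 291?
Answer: Mul(Rational(-202, 13), Pow(13, Rational(1, 2))) ≈ -56.025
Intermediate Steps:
I = 12
Function('Z')(s) = Pow(13, Rational(1, 2))
a = -202 (a = Add(291, -493) = -202)
Mul(a, Pow(Function('Z')(Mul(Add(I, 13), Pow(Add(Mul(Add(1, -5), -1), 14), -1))), -1)) = Mul(-202, Pow(Pow(13, Rational(1, 2)), -1)) = Mul(-202, Mul(Rational(1, 13), Pow(13, Rational(1, 2)))) = Mul(Rational(-202, 13), Pow(13, Rational(1, 2)))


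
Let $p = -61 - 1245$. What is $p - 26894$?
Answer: $-28200$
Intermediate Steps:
$p = -1306$ ($p = -61 - 1245 = -1306$)
$p - 26894 = -1306 - 26894 = -28200$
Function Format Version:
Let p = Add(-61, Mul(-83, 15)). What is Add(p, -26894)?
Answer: -28200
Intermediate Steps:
p = -1306 (p = Add(-61, -1245) = -1306)
Add(p, -26894) = Add(-1306, -26894) = -28200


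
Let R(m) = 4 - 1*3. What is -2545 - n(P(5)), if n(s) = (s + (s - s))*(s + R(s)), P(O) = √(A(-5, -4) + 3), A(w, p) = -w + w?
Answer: -2548 - √3 ≈ -2549.7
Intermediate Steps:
A(w, p) = 0
R(m) = 1 (R(m) = 4 - 3 = 1)
P(O) = √3 (P(O) = √(0 + 3) = √3)
n(s) = s*(1 + s) (n(s) = (s + (s - s))*(s + 1) = (s + 0)*(1 + s) = s*(1 + s))
-2545 - n(P(5)) = -2545 - √3*(1 + √3)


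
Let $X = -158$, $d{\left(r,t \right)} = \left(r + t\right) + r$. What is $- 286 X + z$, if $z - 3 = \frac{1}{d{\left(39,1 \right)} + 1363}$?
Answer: $\frac{65165423}{1442} \approx 45191.0$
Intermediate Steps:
$d{\left(r,t \right)} = t + 2 r$
$z = \frac{4327}{1442}$ ($z = 3 + \frac{1}{\left(1 + 2 \cdot 39\right) + 1363} = 3 + \frac{1}{\left(1 + 78\right) + 1363} = 3 + \frac{1}{79 + 1363} = 3 + \frac{1}{1442} = \frac{4327}{1442} \approx 3.0007$)
$- 286 X + z = \left(-286\right) \left(-158\right) + \frac{4327}{1442} = 45188 + \frac{4327}{1442} = \frac{65165423}{1442}$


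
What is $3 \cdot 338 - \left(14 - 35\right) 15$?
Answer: $1329$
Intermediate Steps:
$3 \cdot 338 - \left(14 - 35\right) 15 = 1014 - \left(-21\right) 15 = 1014 - -315 = 1014 + 315 = 1329$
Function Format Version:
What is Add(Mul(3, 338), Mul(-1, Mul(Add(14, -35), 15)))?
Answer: 1329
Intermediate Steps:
Add(Mul(3, 338), Mul(-1, Mul(Add(14, -35), 15))) = Add(1014, Mul(-1, Mul(-21, 15))) = Add(1014, Mul(-1, -315)) = Add(1014, 315) = 1329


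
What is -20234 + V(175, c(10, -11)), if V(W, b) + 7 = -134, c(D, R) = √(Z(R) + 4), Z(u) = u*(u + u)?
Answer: -20375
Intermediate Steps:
Z(u) = 2*u² (Z(u) = u*(2*u) = 2*u²)
c(D, R) = √(4 + 2*R²) (c(D, R) = √(2*R² + 4) = √(4 + 2*R²))
V(W, b) = -141 (V(W, b) = -7 - 134 = -141)
-20234 + V(175, c(10, -11)) = -20234 - 141 = -20375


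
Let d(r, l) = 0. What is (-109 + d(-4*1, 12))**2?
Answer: 11881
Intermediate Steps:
(-109 + d(-4*1, 12))**2 = (-109 + 0)**2 = (-109)**2 = 11881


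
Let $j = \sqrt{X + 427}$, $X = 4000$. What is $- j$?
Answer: $- \sqrt{4427} \approx -66.536$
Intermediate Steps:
$j = \sqrt{4427}$ ($j = \sqrt{4000 + 427} = \sqrt{4427} \approx 66.536$)
$- j = - \sqrt{4427}$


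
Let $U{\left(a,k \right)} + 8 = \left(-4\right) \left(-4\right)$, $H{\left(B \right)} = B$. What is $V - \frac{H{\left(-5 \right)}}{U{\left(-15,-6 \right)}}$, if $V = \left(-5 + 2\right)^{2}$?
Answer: $\frac{77}{8} \approx 9.625$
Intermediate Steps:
$U{\left(a,k \right)} = 8$ ($U{\left(a,k \right)} = -8 - -16 = -8 + 16 = 8$)
$V = 9$ ($V = \left(-3\right)^{2} = 9$)
$V - \frac{H{\left(-5 \right)}}{U{\left(-15,-6 \right)}} = 9 - - \frac{5}{8} = 9 + \frac{5}{8} = \frac{77}{8}$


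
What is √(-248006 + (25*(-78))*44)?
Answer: I*√333806 ≈ 577.76*I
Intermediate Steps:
√(-248006 + (25*(-78))*44) = √(-248006 - 1950*44) = √(-248006 - 85800) = √(-333806) = I*√333806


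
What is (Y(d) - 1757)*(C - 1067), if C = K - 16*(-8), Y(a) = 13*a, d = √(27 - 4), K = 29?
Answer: 1598870 - 11830*√23 ≈ 1.5421e+6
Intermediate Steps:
d = √23 ≈ 4.7958
C = 157 (C = 29 - 16*(-8) = 29 + 128 = 157)
(Y(d) - 1757)*(C - 1067) = (13*√23 - 1757)*(157 - 1067) = (-1757 + 13*√23)*(-910) = 1598870 - 11830*√23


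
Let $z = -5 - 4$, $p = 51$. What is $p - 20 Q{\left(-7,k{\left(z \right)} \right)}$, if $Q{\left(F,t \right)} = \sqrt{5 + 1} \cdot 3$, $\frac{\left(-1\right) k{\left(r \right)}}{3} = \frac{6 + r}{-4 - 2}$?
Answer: $51 - 60 \sqrt{6} \approx -95.969$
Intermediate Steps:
$z = -9$ ($z = -5 - 4 = -9$)
$k{\left(r \right)} = 3 + \frac{r}{2}$ ($k{\left(r \right)} = - 3 \frac{6 + r}{-4 - 2} = - 3 \frac{6 + r}{-6} = - 3 \left(6 + r\right) \left(- \frac{1}{6}\right) = - 3 \left(-1 - \frac{r}{6}\right) = 3 + \frac{r}{2}$)
$Q{\left(F,t \right)} = 3 \sqrt{6}$ ($Q{\left(F,t \right)} = \sqrt{6} \cdot 3 = 3 \sqrt{6}$)
$p - 20 Q{\left(-7,k{\left(z \right)} \right)} = 51 - 20 \cdot 3 \sqrt{6} = 51 - 60 \sqrt{6}$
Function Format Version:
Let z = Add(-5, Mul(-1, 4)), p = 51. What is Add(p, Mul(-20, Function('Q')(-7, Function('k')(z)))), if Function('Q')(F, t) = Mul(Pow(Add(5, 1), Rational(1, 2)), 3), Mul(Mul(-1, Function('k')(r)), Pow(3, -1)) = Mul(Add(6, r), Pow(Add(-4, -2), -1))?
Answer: Add(51, Mul(-60, Pow(6, Rational(1, 2)))) ≈ -95.969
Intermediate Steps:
z = -9 (z = Add(-5, -4) = -9)
Function('k')(r) = Add(3, Mul(Rational(1, 2), r)) (Function('k')(r) = Mul(-3, Mul(Add(6, r), Pow(Add(-4, -2), -1))) = Mul(-3, Mul(Add(6, r), Pow(-6, -1))) = Mul(-3, Mul(Add(6, r), Rational(-1, 6))) = Mul(-3, Add(-1, Mul(Rational(-1, 6), r))) = Add(3, Mul(Rational(1, 2), r)))
Function('Q')(F, t) = Mul(3, Pow(6, Rational(1, 2))) (Function('Q')(F, t) = Mul(Pow(6, Rational(1, 2)), 3) = Mul(3, Pow(6, Rational(1, 2))))
Add(p, Mul(-20, Function('Q')(-7, Function('k')(z)))) = Add(51, Mul(-20, Mul(3, Pow(6, Rational(1, 2))))) = Add(51, Mul(-60, Pow(6, Rational(1, 2))))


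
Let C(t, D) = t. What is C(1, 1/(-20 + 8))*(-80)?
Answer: -80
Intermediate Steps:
C(1, 1/(-20 + 8))*(-80) = 1*(-80) = -80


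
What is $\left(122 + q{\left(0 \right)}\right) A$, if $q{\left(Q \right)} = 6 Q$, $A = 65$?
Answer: $7930$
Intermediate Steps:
$\left(122 + q{\left(0 \right)}\right) A = \left(122 + 6 \cdot 0\right) 65 = \left(122 + 0\right) 65 = 122 \cdot 65 = 7930$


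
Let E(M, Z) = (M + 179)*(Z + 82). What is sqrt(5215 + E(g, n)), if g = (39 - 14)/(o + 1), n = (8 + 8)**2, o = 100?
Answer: sqrt(671232567)/101 ≈ 256.52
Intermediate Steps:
n = 256 (n = 16**2 = 256)
g = 25/101 (g = (39 - 14)/(100 + 1) = 25/101 ≈ 0.24752)
E(M, Z) = (82 + Z)*(179 + M) (E(M, Z) = (179 + M)*(82 + Z) = (82 + Z)*(179 + M))
sqrt(5215 + E(g, n)) = sqrt(5215 + (14678 + 82*(25/101) + 179*256 + (25/101)*256)) = sqrt(5215 + (14678 + 2050/101 + 45824 + 6400/101)) = sqrt(5215 + 6119152/101) = sqrt(6645867/101) = sqrt(671232567)/101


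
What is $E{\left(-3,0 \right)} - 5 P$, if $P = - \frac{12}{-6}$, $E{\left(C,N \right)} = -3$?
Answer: $-13$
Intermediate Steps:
$P = 2$ ($P = \left(-12\right) \left(- \frac{1}{6}\right) = 2$)
$E{\left(-3,0 \right)} - 5 P = -3 - 10 = -13$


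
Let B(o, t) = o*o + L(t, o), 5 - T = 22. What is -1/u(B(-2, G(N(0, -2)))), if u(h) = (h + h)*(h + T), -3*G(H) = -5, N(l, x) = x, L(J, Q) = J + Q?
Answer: 9/880 ≈ 0.010227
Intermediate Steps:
T = -17 (T = 5 - 1*22 = 5 - 22 = -17)
G(H) = 5/3 (G(H) = -⅓*(-5) = 5/3)
B(o, t) = o + t + o² (B(o, t) = o*o + (t + o) = o² + (o + t) = o + t + o²)
u(h) = 2*h*(-17 + h) (u(h) = (h + h)*(h - 17) = (2*h)*(-17 + h) = 2*h*(-17 + h))
-1/u(B(-2, G(N(0, -2)))) = -1/(2*(-2 + 5/3 + (-2)²)*(-17 + (-2 + 5/3 + (-2)²))) = -1/(2*(-2 + 5/3 + 4)*(-17 + (-2 + 5/3 + 4))) = -1/(2*(11/3)*(-17 + 11/3)) = -1/(2*(11/3)*(-40/3)) = -1/(-880/9) = -1*(-9/880) = 9/880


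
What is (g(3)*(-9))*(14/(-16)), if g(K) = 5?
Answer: 315/8 ≈ 39.375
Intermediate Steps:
(g(3)*(-9))*(14/(-16)) = (5*(-9))*(14/(-16)) = -630*(-1)/16 = -45*(-7/8) = 315/8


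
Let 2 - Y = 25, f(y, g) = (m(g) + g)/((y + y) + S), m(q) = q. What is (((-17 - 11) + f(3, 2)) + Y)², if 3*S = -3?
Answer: 63001/25 ≈ 2520.0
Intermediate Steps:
S = -1 (S = (⅓)*(-3) = -1)
f(y, g) = 2*g/(-1 + 2*y) (f(y, g) = (g + g)/((y + y) - 1) = (2*g)/(2*y - 1) = (2*g)/(-1 + 2*y) = 2*g/(-1 + 2*y))
Y = -23 (Y = 2 - 1*25 = 2 - 25 = -23)
(((-17 - 11) + f(3, 2)) + Y)² = (((-17 - 11) + 2*2/(-1 + 2*3)) - 23)² = ((-28 + 2*2/(-1 + 6)) - 23)² = ((-28 + 2*2/5) - 23)² = ((-28 + 2*2*(⅕)) - 23)² = ((-28 + ⅘) - 23)² = (-136/5 - 23)² = (-251/5)² = 63001/25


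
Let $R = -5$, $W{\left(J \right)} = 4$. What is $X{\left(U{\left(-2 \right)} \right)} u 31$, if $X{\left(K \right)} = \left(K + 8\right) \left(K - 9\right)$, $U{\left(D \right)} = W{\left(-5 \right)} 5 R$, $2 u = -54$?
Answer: $-8393436$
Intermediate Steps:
$u = -27$ ($u = \frac{1}{2} \left(-54\right) = -27$)
$U{\left(D \right)} = -100$ ($U{\left(D \right)} = 4 \cdot 5 \left(-5\right) = 20 \left(-5\right) = -100$)
$X{\left(K \right)} = \left(-9 + K\right) \left(8 + K\right)$ ($X{\left(K \right)} = \left(8 + K\right) \left(-9 + K\right) = \left(-9 + K\right) \left(8 + K\right)$)
$X{\left(U{\left(-2 \right)} \right)} u 31 = \left(-72 + \left(-100\right)^{2} - -100\right) \left(-27\right) 31 = \left(-72 + 10000 + 100\right) \left(-27\right) 31 = 10028 \left(-27\right) 31 = \left(-270756\right) 31 = -8393436$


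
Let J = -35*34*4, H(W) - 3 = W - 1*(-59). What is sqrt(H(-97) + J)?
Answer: I*sqrt(4795) ≈ 69.246*I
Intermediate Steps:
H(W) = 62 + W (H(W) = 3 + (W - 1*(-59)) = 3 + (W + 59) = 3 + (59 + W) = 62 + W)
J = -4760 (J = -1190*4 = -4760)
sqrt(H(-97) + J) = sqrt((62 - 97) - 4760) = sqrt(-35 - 4760) = sqrt(-4795) = I*sqrt(4795)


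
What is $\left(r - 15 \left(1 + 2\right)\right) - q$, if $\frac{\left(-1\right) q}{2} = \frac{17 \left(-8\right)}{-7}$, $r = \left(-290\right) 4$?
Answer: $- \frac{8163}{7} \approx -1166.1$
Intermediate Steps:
$r = -1160$
$q = - \frac{272}{7}$ ($q = - 2 \frac{17 \left(-8\right)}{-7} = - 2 \left(\left(-136\right) \left(- \frac{1}{7}\right)\right) = \left(-2\right) \frac{136}{7} = - \frac{272}{7} \approx -38.857$)
$\left(r - 15 \left(1 + 2\right)\right) - q = \left(-1160 - 15 \left(1 + 2\right)\right) - - \frac{272}{7} = \left(-1160 - 15 \cdot 3\right) + \frac{272}{7} = \left(-1160 - 45\right) + \frac{272}{7} = -1205 + \frac{272}{7} = - \frac{8163}{7}$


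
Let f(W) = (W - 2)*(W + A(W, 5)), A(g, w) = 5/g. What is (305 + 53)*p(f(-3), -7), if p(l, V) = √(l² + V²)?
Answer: 2506*√109/3 ≈ 8721.1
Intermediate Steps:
f(W) = (-2 + W)*(W + 5/W) (f(W) = (W - 2)*(W + 5/W) = (-2 + W)*(W + 5/W))
p(l, V) = √(V² + l²)
(305 + 53)*p(f(-3), -7) = (305 + 53)*√((-7)² + (5 + (-3)² - 10/(-3) - 2*(-3))²) = 358*√(49 + (5 + 9 - 10*(-⅓) + 6)²) = 358*√(49 + (5 + 9 + 10/3 + 6)²) = 358*√(49 + (70/3)²) = 358*√(49 + 4900/9) = 358*√(5341/9) = 358*(7*√109/3) = 2506*√109/3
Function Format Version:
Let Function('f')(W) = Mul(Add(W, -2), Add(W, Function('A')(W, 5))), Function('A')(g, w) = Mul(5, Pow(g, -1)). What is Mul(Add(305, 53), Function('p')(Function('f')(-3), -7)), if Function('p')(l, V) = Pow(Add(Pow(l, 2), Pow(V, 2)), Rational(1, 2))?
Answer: Mul(Rational(2506, 3), Pow(109, Rational(1, 2))) ≈ 8721.1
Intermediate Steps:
Function('f')(W) = Mul(Add(-2, W), Add(W, Mul(5, Pow(W, -1)))) (Function('f')(W) = Mul(Add(W, -2), Add(W, Mul(5, Pow(W, -1)))) = Mul(Add(-2, W), Add(W, Mul(5, Pow(W, -1)))))
Function('p')(l, V) = Pow(Add(Pow(V, 2), Pow(l, 2)), Rational(1, 2))
Mul(Add(305, 53), Function('p')(Function('f')(-3), -7)) = Mul(Add(305, 53), Pow(Add(Pow(-7, 2), Pow(Add(5, Pow(-3, 2), Mul(-10, Pow(-3, -1)), Mul(-2, -3)), 2)), Rational(1, 2))) = Mul(358, Pow(Add(49, Pow(Add(5, 9, Mul(-10, Rational(-1, 3)), 6), 2)), Rational(1, 2))) = Mul(358, Pow(Add(49, Pow(Add(5, 9, Rational(10, 3), 6), 2)), Rational(1, 2))) = Mul(358, Pow(Add(49, Pow(Rational(70, 3), 2)), Rational(1, 2))) = Mul(358, Pow(Add(49, Rational(4900, 9)), Rational(1, 2))) = Mul(358, Pow(Rational(5341, 9), Rational(1, 2))) = Mul(358, Mul(Rational(7, 3), Pow(109, Rational(1, 2)))) = Mul(Rational(2506, 3), Pow(109, Rational(1, 2)))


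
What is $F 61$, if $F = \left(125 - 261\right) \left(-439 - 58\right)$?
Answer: $4123112$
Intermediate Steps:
$F = 67592$ ($F = \left(-136\right) \left(-497\right) = 67592$)
$F 61 = 67592 \cdot 61 = 4123112$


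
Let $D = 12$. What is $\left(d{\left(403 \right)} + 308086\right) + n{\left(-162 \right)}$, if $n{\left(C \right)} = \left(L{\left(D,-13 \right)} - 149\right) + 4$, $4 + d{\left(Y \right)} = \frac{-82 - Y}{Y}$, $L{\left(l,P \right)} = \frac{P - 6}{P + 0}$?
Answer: $\frac{9546055}{31} \approx 3.0794 \cdot 10^{5}$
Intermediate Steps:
$L{\left(l,P \right)} = \frac{-6 + P}{P}$
$d{\left(Y \right)} = -4 + \frac{-82 - Y}{Y}$
$n{\left(C \right)} = - \frac{1866}{13}$ ($n{\left(C \right)} = \left(\frac{-6 - 13}{-13} - 149\right) + 4 = \left(\left(- \frac{1}{13}\right) \left(-19\right) - 149\right) + 4 = \left(\frac{19}{13} - 149\right) + 4 = - \frac{1918}{13} + 4 = - \frac{1866}{13}$)
$\left(d{\left(403 \right)} + 308086\right) + n{\left(-162 \right)} = \left(\left(-5 - \frac{82}{403}\right) + 308086\right) - \frac{1866}{13} = \left(- \frac{2097}{403} + 308086\right) - \frac{1866}{13} = \frac{124156561}{403} - \frac{1866}{13} = \frac{9546055}{31}$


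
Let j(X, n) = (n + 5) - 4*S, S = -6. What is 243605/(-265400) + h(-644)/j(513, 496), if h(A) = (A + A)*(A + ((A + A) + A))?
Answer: 5031083329/796200 ≈ 6318.9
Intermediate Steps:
j(X, n) = 29 + n (j(X, n) = (n + 5) - 4*(-6) = (5 + n) + 24 = 29 + n)
h(A) = 8*A**2 (h(A) = (2*A)*(A + (2*A + A)) = (2*A)*(A + 3*A) = (2*A)*(4*A) = 8*A**2)
243605/(-265400) + h(-644)/j(513, 496) = 243605/(-265400) + (8*(-644)**2)/(29 + 496) = 243605*(-1/265400) + (8*414736)/525 = -48721/53080 + 3317888*(1/525) = -48721/53080 + 473984/75 = 5031083329/796200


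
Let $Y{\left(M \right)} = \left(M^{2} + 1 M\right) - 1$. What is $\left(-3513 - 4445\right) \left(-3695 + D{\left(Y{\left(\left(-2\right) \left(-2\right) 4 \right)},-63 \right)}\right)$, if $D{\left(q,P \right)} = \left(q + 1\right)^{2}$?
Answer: $-559359862$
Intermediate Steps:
$Y{\left(M \right)} = -1 + M + M^{2}$ ($Y{\left(M \right)} = \left(M^{2} + M\right) - 1 = \left(M + M^{2}\right) - 1 = -1 + M + M^{2}$)
$D{\left(q,P \right)} = \left(1 + q\right)^{2}$
$\left(-3513 - 4445\right) \left(-3695 + D{\left(Y{\left(\left(-2\right) \left(-2\right) 4 \right)},-63 \right)}\right) = \left(-3513 - 4445\right) \left(-3695 + \left(1 + \left(-1 + \left(-2\right) \left(-2\right) 4 + \left(\left(-2\right) \left(-2\right) 4\right)^{2}\right)\right)^{2}\right) = - 7958 \left(-3695 + \left(1 + \left(-1 + 4 \cdot 4 + \left(4 \cdot 4\right)^{2}\right)\right)^{2}\right) = - 7958 \left(-3695 + \left(1 + \left(-1 + 16 + 16^{2}\right)\right)^{2}\right) = - 7958 \left(-3695 + \left(1 + \left(-1 + 16 + 256\right)\right)^{2}\right) = - 7958 \left(-3695 + \left(1 + 271\right)^{2}\right) = - 7958 \left(-3695 + 272^{2}\right) = - 7958 \left(-3695 + 73984\right) = \left(-7958\right) 70289 = -559359862$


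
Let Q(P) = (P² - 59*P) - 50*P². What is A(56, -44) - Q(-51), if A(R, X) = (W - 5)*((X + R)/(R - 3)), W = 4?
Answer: 6595308/53 ≈ 1.2444e+5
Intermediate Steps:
A(R, X) = -(R + X)/(-3 + R) (A(R, X) = (4 - 5)*((X + R)/(R - 3)) = -(R + X)/(-3 + R))
Q(P) = -59*P - 49*P²
A(56, -44) - Q(-51) = (-1*56 - 1*(-44))/(-3 + 56) - (-1)*(-51)*(59 + 49*(-51)) = (-56 + 44)/53 - (-1)*(-51)*(59 - 2499) = (1/53)*(-12) - (-1)*(-51)*(-2440) = -12/53 - 1*(-124440) = -12/53 + 124440 = 6595308/53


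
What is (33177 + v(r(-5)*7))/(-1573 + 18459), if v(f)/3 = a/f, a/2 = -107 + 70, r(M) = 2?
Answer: 116064/59101 ≈ 1.9638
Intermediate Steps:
a = -74 (a = 2*(-107 + 70) = 2*(-37) = -74)
v(f) = -222/f (v(f) = 3*(-74/f) = -222/f)
(33177 + v(r(-5)*7))/(-1573 + 18459) = (33177 - 222/(2*7))/(-1573 + 18459) = (33177 - 222/14)/16886 = (33177 - 222*1/14)*(1/16886) = (33177 - 111/7)*(1/16886) = (232128/7)*(1/16886) = 116064/59101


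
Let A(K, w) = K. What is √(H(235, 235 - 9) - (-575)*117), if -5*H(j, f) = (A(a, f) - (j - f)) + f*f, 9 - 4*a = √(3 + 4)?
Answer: √(5706115 + 5*√7)/10 ≈ 238.88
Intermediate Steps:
a = 9/4 - √7/4 (a = 9/4 - √(3 + 4)/4 = 9/4 - √7/4 ≈ 1.5886)
H(j, f) = -9/20 - f/5 - f²/5 + j/5 + √7/20 (H(j, f) = -(((9/4 - √7/4) - (j - f)) + f*f)/5 = -(((9/4 - √7/4) + (f - j)) + f²)/5 = -((9/4 + f - j - √7/4) + f²)/5 = -(9/4 + f + f² - j - √7/4)/5 = -9/20 - f/5 - f²/5 + j/5 + √7/20)
√(H(235, 235 - 9) - (-575)*117) = √((-9/20 - (235 - 9)/5 - (235 - 9)²/5 + (⅕)*235 + √7/20) - (-575)*117) = √((-9/20 - ⅕*226 - ⅕*226² + 47 + √7/20) - 1*(-67275)) = √((-9/20 - 226/5 - ⅕*51076 + 47 + √7/20) + 67275) = √((-9/20 - 226/5 - 51076/5 + 47 + √7/20) + 67275) = √((-204277/20 + √7/20) + 67275) = √(1141223/20 + √7/20)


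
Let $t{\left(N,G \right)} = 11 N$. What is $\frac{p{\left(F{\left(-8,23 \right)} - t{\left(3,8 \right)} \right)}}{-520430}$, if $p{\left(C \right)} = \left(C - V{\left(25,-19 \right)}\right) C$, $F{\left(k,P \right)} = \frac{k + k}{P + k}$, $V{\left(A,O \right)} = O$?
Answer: $- \frac{57743}{58548375} \approx -0.00098624$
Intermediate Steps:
$F{\left(k,P \right)} = \frac{2 k}{P + k}$
$p{\left(C \right)} = C \left(19 + C\right)$ ($p{\left(C \right)} = \left(C - -19\right) C = \left(C + 19\right) C = \left(19 + C\right) C = C \left(19 + C\right)$)
$\frac{p{\left(F{\left(-8,23 \right)} - t{\left(3,8 \right)} \right)}}{-520430} = \frac{\left(2 \left(-8\right) \frac{1}{23 - 8} - 11 \cdot 3\right) \left(19 - \left(33 + \frac{16}{23 - 8}\right)\right)}{-520430} = \left(2 \left(-8\right) \frac{1}{15} - 33\right) \left(19 + \left(2 \left(-8\right) \frac{1}{15} - 33\right)\right) \left(- \frac{1}{520430}\right) = \left(2 \left(-8\right) \frac{1}{15} - 33\right) \left(19 - \left(33 + 16 \cdot \frac{1}{15}\right)\right) \left(- \frac{1}{520430}\right) = \left(- \frac{16}{15} - 33\right) \left(19 - \frac{511}{15}\right) \left(- \frac{1}{520430}\right) = - \frac{511 \left(19 - \frac{511}{15}\right)}{15} \left(- \frac{1}{520430}\right) = \left(- \frac{511}{15}\right) \left(- \frac{226}{15}\right) \left(- \frac{1}{520430}\right) = \frac{115486}{225} \left(- \frac{1}{520430}\right) = - \frac{57743}{58548375}$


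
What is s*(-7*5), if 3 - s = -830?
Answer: -29155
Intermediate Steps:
s = 833 (s = 3 - 1*(-830) = 3 + 830 = 833)
s*(-7*5) = 833*(-7*5) = 833*(-35) = -29155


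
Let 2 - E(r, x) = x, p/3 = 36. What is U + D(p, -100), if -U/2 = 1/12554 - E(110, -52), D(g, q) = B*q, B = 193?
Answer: -120468185/6277 ≈ -19192.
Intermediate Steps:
p = 108 (p = 3*36 = 108)
E(r, x) = 2 - x
D(g, q) = 193*q
U = 677915/6277 (U = -2*(1/12554 - (2 - 1*(-52))) = -2*(1/12554 - (2 + 52)) = -2*(1/12554 - 1*54) = -2*(1/12554 - 54) = -2*(-677915/12554) = 677915/6277 ≈ 108.00)
U + D(p, -100) = 677915/6277 + 193*(-100) = 677915/6277 - 19300 = -120468185/6277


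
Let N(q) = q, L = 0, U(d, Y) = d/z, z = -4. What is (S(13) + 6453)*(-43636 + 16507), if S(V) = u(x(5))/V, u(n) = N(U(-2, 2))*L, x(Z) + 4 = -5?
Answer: -175063437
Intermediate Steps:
x(Z) = -9 (x(Z) = -4 - 5 = -9)
U(d, Y) = -d/4 (U(d, Y) = d/(-4) = d*(-¼) = -d/4)
u(n) = 0 (u(n) = -¼*(-2)*0 = (½)*0 = 0)
S(V) = 0 (S(V) = 0/V = 0)
(S(13) + 6453)*(-43636 + 16507) = (0 + 6453)*(-43636 + 16507) = 6453*(-27129) = -175063437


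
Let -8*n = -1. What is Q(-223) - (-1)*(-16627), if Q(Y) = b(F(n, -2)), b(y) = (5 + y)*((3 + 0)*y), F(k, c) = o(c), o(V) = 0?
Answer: -16627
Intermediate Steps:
n = ⅛ (n = -⅛*(-1) = ⅛ ≈ 0.12500)
F(k, c) = 0
b(y) = 3*y*(5 + y) (b(y) = (5 + y)*(3*y) = 3*y*(5 + y))
Q(Y) = 0 (Q(Y) = 3*0*(5 + 0) = 3*0*5 = 0)
Q(-223) - (-1)*(-16627) = 0 - (-1)*(-16627) = 0 - 1*16627 = 0 - 16627 = -16627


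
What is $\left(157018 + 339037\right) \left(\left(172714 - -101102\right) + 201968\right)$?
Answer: $236015032120$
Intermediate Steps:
$\left(157018 + 339037\right) \left(\left(172714 - -101102\right) + 201968\right) = 496055 \left(\left(172714 + 101102\right) + 201968\right) = 496055 \left(273816 + 201968\right) = 496055 \cdot 475784 = 236015032120$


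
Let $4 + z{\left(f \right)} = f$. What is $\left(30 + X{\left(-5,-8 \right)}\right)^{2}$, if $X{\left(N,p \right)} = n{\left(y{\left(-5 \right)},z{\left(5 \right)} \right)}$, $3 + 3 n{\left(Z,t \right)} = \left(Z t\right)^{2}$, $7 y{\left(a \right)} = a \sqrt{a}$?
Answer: $\frac{17123044}{21609} \approx 792.4$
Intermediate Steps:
$y{\left(a \right)} = \frac{a^{\frac{3}{2}}}{7}$ ($y{\left(a \right)} = \frac{a \sqrt{a}}{7} = \frac{a^{\frac{3}{2}}}{7}$)
$z{\left(f \right)} = -4 + f$
$n{\left(Z,t \right)} = -1 + \frac{Z^{2} t^{2}}{3}$ ($n{\left(Z,t \right)} = -1 + \frac{\left(Z t\right)^{2}}{3} = -1 + \frac{Z^{2} t^{2}}{3}$)
$X{\left(N,p \right)} = - \frac{272}{147}$ ($X{\left(N,p \right)} = -1 + \frac{\left(\frac{\left(-5\right)^{\frac{3}{2}}}{7}\right)^{2} \left(-4 + 5\right)^{2}}{3} = -1 + \frac{\left(\frac{\left(-5\right) i \sqrt{5}}{7}\right)^{2} \cdot 1^{2}}{3} = -1 + \frac{1}{3} \left(- \frac{5 i \sqrt{5}}{7}\right)^{2} \cdot 1 = -1 + \frac{1}{3} \left(- \frac{125}{49}\right) 1 = -1 - \frac{125}{147} = - \frac{272}{147}$)
$\left(30 + X{\left(-5,-8 \right)}\right)^{2} = \left(30 - \frac{272}{147}\right)^{2} = \left(\frac{4138}{147}\right)^{2} = \frac{17123044}{21609}$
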